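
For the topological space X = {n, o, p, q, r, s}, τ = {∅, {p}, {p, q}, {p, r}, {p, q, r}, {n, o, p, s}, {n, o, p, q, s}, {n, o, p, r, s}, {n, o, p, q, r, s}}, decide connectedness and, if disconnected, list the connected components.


(X, τ) is connected.

Find clopen sets (U ∈ τ with X ∖ U ∈ τ):
  U = ∅, X ∖ U = {n, o, p, q, r, s} — both open, so U is clopen.
  U = {n, o, p, q, r, s}, X ∖ U = ∅ — both open, so U is clopen.
Only trivial clopens (∅ and X) exist, so (X, τ) is connected.
Compute connected components by grouping points that agree on all clopens:
  component: {n, o, p, q, r, s}


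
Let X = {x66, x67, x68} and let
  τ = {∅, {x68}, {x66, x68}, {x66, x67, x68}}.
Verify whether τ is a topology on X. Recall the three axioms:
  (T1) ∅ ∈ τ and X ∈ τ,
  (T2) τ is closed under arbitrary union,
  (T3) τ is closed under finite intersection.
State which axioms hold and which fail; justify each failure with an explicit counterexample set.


τ IS a topology on X.

Axiom (T1): ∅ ∈ τ? Yes; X ∈ τ? Yes.
Axiom (T2/T3): check pairwise unions and intersections of members of τ.
All pairwise intersections and unions checked — each lies in τ. Therefore τ satisfies (T1), (T2), (T3): it IS a topology on X.


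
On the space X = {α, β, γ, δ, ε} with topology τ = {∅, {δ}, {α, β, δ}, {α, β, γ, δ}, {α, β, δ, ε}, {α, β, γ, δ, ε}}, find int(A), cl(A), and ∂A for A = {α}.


int(A) = ∅, cl(A) = {α, β, γ, ε}, ∂A = {α, β, γ, ε}.

Closed sets in (X, τ) are complements of opens:
  closed(X, τ) = {∅, {γ}, {ε}, {γ, ε}, {α, β, γ, ε}, {α, β, γ, δ, ε}}.
int(A) = ⋃ {U ∈ τ : U ⊆ A}. Opens contained in A: ∅.
Taking the union of these: int(A) = ∅.
cl(A) = ⋂ {C closed : A ⊆ C}. Closed sets containing A: {α, β, γ, ε}, {α, β, γ, δ, ε}.
Intersecting these: cl(A) = {α, β, γ, ε}.
∂A = cl(A) ∖ int(A) = {α, β, γ, ε} ∖ ∅ = {α, β, γ, ε}.


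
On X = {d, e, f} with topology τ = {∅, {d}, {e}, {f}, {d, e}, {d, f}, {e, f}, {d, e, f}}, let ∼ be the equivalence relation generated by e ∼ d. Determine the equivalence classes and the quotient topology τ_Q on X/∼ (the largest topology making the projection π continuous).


X/∼ = {[d=e], [f]}; |τ_Q| = 4.

Equivalence classes: [d=e], [f].
Quotient map π: X → X/∼ sends d ↦ [d=e], e ↦ [d=e], f ↦ [f].
For each subset V ⊆ X/∼, compute π^{-1}(V) ⊆ X and check whether π^{-1}(V) ∈ τ. V is open in τ_Q iff π^{-1}(V) ∈ τ.
  V = {}: π^{-1}(V) = ∅ ∈ τ ✓.
  V = {[d=e]}: π^{-1}(V) = {d, e} ∈ τ ✓.
  V = {[f]}: π^{-1}(V) = {f} ∈ τ ✓.
  V = {[d=e], [f]}: π^{-1}(V) = {d, e, f} ∈ τ ✓.
Open sets in the quotient: τ_Q = {{}, {[d=e]}, {[f]}, {[d=e], [f]}} (4 elements).


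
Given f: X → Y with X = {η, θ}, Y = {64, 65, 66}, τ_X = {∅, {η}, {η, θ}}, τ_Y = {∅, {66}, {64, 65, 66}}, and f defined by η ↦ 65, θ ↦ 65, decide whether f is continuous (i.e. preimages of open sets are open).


f IS continuous.

Compute f^{-1}(U) for each U ∈ τ_Y:
  U = ∅: f^{-1}(U) = ∅ ∈ τ_X ✓.
  U = {66}: f^{-1}(U) = ∅ ∈ τ_X ✓.
  U = {64, 65, 66}: f^{-1}(U) = {η, θ} ∈ τ_X ✓.
Every preimage lies in τ_X, so f IS continuous.


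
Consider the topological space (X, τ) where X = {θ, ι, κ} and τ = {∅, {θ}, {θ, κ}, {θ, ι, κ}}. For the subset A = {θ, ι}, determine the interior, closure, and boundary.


int(A) = {θ}, cl(A) = {θ, ι, κ}, ∂A = {ι, κ}.

Closed sets in (X, τ) are complements of opens:
  closed(X, τ) = {∅, {ι}, {ι, κ}, {θ, ι, κ}}.
int(A) = ⋃ {U ∈ τ : U ⊆ A}. Opens contained in A: ∅, {θ}.
Taking the union of these: int(A) = {θ}.
cl(A) = ⋂ {C closed : A ⊆ C}. Closed sets containing A: {θ, ι, κ}.
Intersecting these: cl(A) = {θ, ι, κ}.
∂A = cl(A) ∖ int(A) = {θ, ι, κ} ∖ {θ} = {ι, κ}.


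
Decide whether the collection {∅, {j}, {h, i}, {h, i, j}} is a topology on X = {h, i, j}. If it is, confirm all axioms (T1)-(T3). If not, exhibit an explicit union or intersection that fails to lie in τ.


τ IS a topology on X.

Axiom (T1): ∅ ∈ τ? Yes; X ∈ τ? Yes.
Axiom (T2/T3): check pairwise unions and intersections of members of τ.
All pairwise intersections and unions checked — each lies in τ. Therefore τ satisfies (T1), (T2), (T3): it IS a topology on X.


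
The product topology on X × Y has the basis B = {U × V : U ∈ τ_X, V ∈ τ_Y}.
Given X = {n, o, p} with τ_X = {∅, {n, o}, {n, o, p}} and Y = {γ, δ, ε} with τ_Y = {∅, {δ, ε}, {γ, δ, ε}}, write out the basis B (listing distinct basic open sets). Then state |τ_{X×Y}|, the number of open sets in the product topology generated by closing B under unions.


Basis B = {∅ × ∅, {n, o} × {δ, ε}, {n, o} × {γ, δ, ε}, {n, o, p} × {δ, ε}, {n, o, p} × {γ, δ, ε}}; |τ_{X×Y}| = 6.

Enumerate products U × V with U ∈ τ_X, V ∈ τ_Y (deduplicated):
  ∅ × ∅ = {} (∅)
  {n, o} × {δ, ε} = {(n,δ), (n,ε), (o,δ), (o,ε)}
  {n, o} × {γ, δ, ε} = {(n,γ), (n,δ), (n,ε), (o,γ), (o,δ), (o,ε)}
  {n, o, p} × {δ, ε} = {(n,δ), (n,ε), (o,δ), (o,ε), (p,δ), (p,ε)}
  {n, o, p} × {γ, δ, ε} = {(n,γ), (n,δ), (n,ε), (o,γ), (o,δ), (o,ε), (p,γ), (p,δ), (p,ε)}
These 5 distinct sets form the basis B.
Close under arbitrary unions to get τ_{X×Y}; counting gives |τ_{X×Y}| = 6.


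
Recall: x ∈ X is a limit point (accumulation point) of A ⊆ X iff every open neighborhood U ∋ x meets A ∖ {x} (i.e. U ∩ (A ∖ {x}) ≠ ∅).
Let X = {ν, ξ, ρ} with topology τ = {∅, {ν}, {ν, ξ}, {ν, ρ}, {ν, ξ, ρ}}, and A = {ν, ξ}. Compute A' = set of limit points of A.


A' = {ξ, ρ}

For each x ∈ X, list the open sets U ∈ τ with x ∈ U, then check whether U ∩ (A ∖ {x}) ≠ ∅ for every such U.
  x = ν: open {ν} ∋ x has {ν} ∩ (A ∖ {ν}) = ∅, so x is NOT a limit point.
  x = ξ: opens ∋ x are {ν, ξ}, {ν, ξ, ρ}; each meets A ∖ {ξ}, so x IS a limit point.
  x = ρ: opens ∋ x are {ν, ρ}, {ν, ξ, ρ}; each meets A ∖ {ρ}, so x IS a limit point.
Collecting: A' = {ξ, ρ}.


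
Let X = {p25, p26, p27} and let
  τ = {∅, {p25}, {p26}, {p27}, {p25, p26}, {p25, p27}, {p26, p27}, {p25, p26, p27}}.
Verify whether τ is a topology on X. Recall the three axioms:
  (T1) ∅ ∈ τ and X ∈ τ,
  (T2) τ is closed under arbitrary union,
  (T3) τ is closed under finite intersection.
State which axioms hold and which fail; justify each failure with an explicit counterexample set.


τ IS a topology on X.

Axiom (T1): ∅ ∈ τ? Yes; X ∈ τ? Yes.
Axiom (T2/T3): check pairwise unions and intersections of members of τ.
All pairwise intersections and unions checked — each lies in τ. Therefore τ satisfies (T1), (T2), (T3): it IS a topology on X.


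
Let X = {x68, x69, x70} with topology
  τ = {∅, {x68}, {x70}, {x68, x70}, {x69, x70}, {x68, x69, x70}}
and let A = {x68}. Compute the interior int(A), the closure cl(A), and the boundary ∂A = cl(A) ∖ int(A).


int(A) = {x68}, cl(A) = {x68}, ∂A = ∅.

Closed sets in (X, τ) are complements of opens:
  closed(X, τ) = {∅, {x68}, {x69}, {x68, x69}, {x69, x70}, {x68, x69, x70}}.
int(A) = ⋃ {U ∈ τ : U ⊆ A}. Opens contained in A: ∅, {x68}.
Taking the union of these: int(A) = {x68}.
cl(A) = ⋂ {C closed : A ⊆ C}. Closed sets containing A: {x68}, {x68, x69}, {x68, x69, x70}.
Intersecting these: cl(A) = {x68}.
∂A = cl(A) ∖ int(A) = {x68} ∖ {x68} = ∅.


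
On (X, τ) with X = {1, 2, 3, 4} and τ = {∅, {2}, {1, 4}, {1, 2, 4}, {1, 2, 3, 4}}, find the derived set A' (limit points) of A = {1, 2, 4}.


A' = {1, 3, 4}

For each x ∈ X, list the open sets U ∈ τ with x ∈ U, then check whether U ∩ (A ∖ {x}) ≠ ∅ for every such U.
  x = 1: opens ∋ x are {1, 4}, {1, 2, 4}, {1, 2, 3, 4}; each meets A ∖ {1}, so x IS a limit point.
  x = 2: open {2} ∋ x has {2} ∩ (A ∖ {2}) = ∅, so x is NOT a limit point.
  x = 3: opens ∋ x are {1, 2, 3, 4}; each meets A ∖ {3}, so x IS a limit point.
  x = 4: opens ∋ x are {1, 4}, {1, 2, 4}, {1, 2, 3, 4}; each meets A ∖ {4}, so x IS a limit point.
Collecting: A' = {1, 3, 4}.


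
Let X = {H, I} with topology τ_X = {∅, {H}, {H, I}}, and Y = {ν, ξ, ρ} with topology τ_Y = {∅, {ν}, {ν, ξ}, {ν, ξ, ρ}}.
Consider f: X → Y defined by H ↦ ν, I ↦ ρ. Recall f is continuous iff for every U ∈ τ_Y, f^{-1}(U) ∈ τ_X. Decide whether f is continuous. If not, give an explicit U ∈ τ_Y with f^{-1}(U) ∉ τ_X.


f IS continuous.

Compute f^{-1}(U) for each U ∈ τ_Y:
  U = ∅: f^{-1}(U) = ∅ ∈ τ_X ✓.
  U = {ν}: f^{-1}(U) = {H} ∈ τ_X ✓.
  U = {ν, ξ}: f^{-1}(U) = {H} ∈ τ_X ✓.
  U = {ν, ξ, ρ}: f^{-1}(U) = {H, I} ∈ τ_X ✓.
Every preimage lies in τ_X, so f IS continuous.


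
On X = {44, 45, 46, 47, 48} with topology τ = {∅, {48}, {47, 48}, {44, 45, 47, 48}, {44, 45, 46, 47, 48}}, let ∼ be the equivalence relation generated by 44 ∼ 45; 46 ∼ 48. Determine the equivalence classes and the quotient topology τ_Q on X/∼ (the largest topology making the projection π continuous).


X/∼ = {[44=45], [46=48], [47]}; |τ_Q| = 2.

Equivalence classes: [44=45], [46=48], [47].
Quotient map π: X → X/∼ sends 44 ↦ [44=45], 45 ↦ [44=45], 46 ↦ [46=48], 47 ↦ [47], 48 ↦ [46=48].
For each subset V ⊆ X/∼, compute π^{-1}(V) ⊆ X and check whether π^{-1}(V) ∈ τ. V is open in τ_Q iff π^{-1}(V) ∈ τ.
  V = {}: π^{-1}(V) = ∅ ∈ τ ✓.
  V = {[44=45]}: π^{-1}(V) = {44, 45} ∉ τ ✗.
  V = {[46=48]}: π^{-1}(V) = {46, 48} ∉ τ ✗.
  V = {[44=45], [46=48]}: π^{-1}(V) = {44, 45, 46, 48} ∉ τ ✗.
  V = {[47]}: π^{-1}(V) = {47} ∉ τ ✗.
  V = {[44=45], [47]}: π^{-1}(V) = {44, 45, 47} ∉ τ ✗.
  V = {[46=48], [47]}: π^{-1}(V) = {46, 47, 48} ∉ τ ✗.
  V = {[44=45], [46=48], [47]}: π^{-1}(V) = {44, 45, 46, 47, 48} ∈ τ ✓.
Open sets in the quotient: τ_Q = {{}, {[44=45], [46=48], [47]}} (2 elements).


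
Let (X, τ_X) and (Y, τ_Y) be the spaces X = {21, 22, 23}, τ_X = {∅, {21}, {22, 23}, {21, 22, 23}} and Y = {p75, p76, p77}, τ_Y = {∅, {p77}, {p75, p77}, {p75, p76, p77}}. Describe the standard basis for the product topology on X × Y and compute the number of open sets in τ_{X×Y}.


Basis B = {∅ × ∅, {21} × {p77}, {21} × {p75, p77}, {22, 23} × {p77}, {21} × {p75, p76, p77}, {21, 22, 23} × {p77}, {22, 23} × {p75, p77}, {21, 22, 23} × {p75, p77}, {22, 23} × {p75, p76, p77}, {21, 22, 23} × {p75, p76, p77}}; |τ_{X×Y}| = 16.

Enumerate products U × V with U ∈ τ_X, V ∈ τ_Y (deduplicated):
  ∅ × ∅ = {} (∅)
  {21} × {p77} = {(21,p77)}
  {21} × {p75, p77} = {(21,p75), (21,p77)}
  {22, 23} × {p77} = {(22,p77), (23,p77)}
  {21} × {p75, p76, p77} = {(21,p75), (21,p76), (21,p77)}
  {21, 22, 23} × {p77} = {(21,p77), (22,p77), (23,p77)}
  {22, 23} × {p75, p77} = {(22,p75), (22,p77), (23,p75), (23,p77)}
  {21, 22, 23} × {p75, p77} = {(21,p75), (21,p77), (22,p75), (22,p77), (23,p75), (23,p77)}
  {22, 23} × {p75, p76, p77} = {(22,p75), (22,p76), (22,p77), (23,p75), (23,p76), (23,p77)}
  {21, 22, 23} × {p75, p76, p77} = {(21,p75), (21,p76), (21,p77), (22,p75), (22,p76), (22,p77), (23,p75), (23,p76), (23,p77)}
These 10 distinct sets form the basis B.
Close under arbitrary unions to get τ_{X×Y}; counting gives |τ_{X×Y}| = 16.


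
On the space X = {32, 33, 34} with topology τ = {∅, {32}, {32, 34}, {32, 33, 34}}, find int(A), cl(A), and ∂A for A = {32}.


int(A) = {32}, cl(A) = {32, 33, 34}, ∂A = {33, 34}.

Closed sets in (X, τ) are complements of opens:
  closed(X, τ) = {∅, {33}, {33, 34}, {32, 33, 34}}.
int(A) = ⋃ {U ∈ τ : U ⊆ A}. Opens contained in A: ∅, {32}.
Taking the union of these: int(A) = {32}.
cl(A) = ⋂ {C closed : A ⊆ C}. Closed sets containing A: {32, 33, 34}.
Intersecting these: cl(A) = {32, 33, 34}.
∂A = cl(A) ∖ int(A) = {32, 33, 34} ∖ {32} = {33, 34}.


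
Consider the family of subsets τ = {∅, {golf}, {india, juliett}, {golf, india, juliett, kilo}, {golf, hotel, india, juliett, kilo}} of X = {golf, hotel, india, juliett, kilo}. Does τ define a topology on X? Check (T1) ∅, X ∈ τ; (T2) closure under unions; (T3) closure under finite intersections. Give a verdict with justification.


τ is NOT a topology on X.

Axiom (T1): ∅ ∈ τ? Yes; X ∈ τ? Yes.
Axiom (T2/T3): check pairwise unions and intersections of members of τ.
Counterexample for (T2): {golf} ∪ {india, juliett} = {golf, india, juliett} ∉ τ. Therefore τ is NOT a topology.


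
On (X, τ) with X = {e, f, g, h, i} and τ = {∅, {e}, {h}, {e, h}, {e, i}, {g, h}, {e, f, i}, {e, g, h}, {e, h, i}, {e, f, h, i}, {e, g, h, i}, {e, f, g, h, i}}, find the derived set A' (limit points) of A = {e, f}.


A' = {f, i}

For each x ∈ X, list the open sets U ∈ τ with x ∈ U, then check whether U ∩ (A ∖ {x}) ≠ ∅ for every such U.
  x = e: open {e} ∋ x has {e} ∩ (A ∖ {e}) = ∅, so x is NOT a limit point.
  x = f: opens ∋ x are {e, f, i}, {e, f, h, i}, {e, f, g, h, i}; each meets A ∖ {f}, so x IS a limit point.
  x = g: open {g, h} ∋ x has {g, h} ∩ (A ∖ {g}) = ∅, so x is NOT a limit point.
  x = h: open {h} ∋ x has {h} ∩ (A ∖ {h}) = ∅, so x is NOT a limit point.
  x = i: opens ∋ x are {e, i}, {e, f, i}, {e, h, i}, {e, f, h, i}, {e, g, h, i}, {e, f, g, h, i}; each meets A ∖ {i}, so x IS a limit point.
Collecting: A' = {f, i}.


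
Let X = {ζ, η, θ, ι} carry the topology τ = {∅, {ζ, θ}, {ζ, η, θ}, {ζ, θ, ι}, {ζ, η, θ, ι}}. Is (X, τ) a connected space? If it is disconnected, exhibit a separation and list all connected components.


(X, τ) is connected.

Find clopen sets (U ∈ τ with X ∖ U ∈ τ):
  U = ∅, X ∖ U = {ζ, η, θ, ι} — both open, so U is clopen.
  U = {ζ, η, θ, ι}, X ∖ U = ∅ — both open, so U is clopen.
Only trivial clopens (∅ and X) exist, so (X, τ) is connected.
Compute connected components by grouping points that agree on all clopens:
  component: {ζ, η, θ, ι}


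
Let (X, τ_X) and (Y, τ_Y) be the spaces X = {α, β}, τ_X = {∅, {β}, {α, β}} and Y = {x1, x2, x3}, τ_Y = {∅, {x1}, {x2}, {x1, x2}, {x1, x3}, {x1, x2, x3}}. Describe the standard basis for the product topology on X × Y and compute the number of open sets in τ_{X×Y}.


Basis B = {∅ × ∅, {β} × {x1}, {β} × {x2}, {α, β} × {x1}, {α, β} × {x2}, {β} × {x1, x2}, {β} × {x1, x3}, {β} × {x1, x2, x3}, {α, β} × {x1, x2}, {α, β} × {x1, x3}, {α, β} × {x1, x2, x3}}; |τ_{X×Y}| = 18.

Enumerate products U × V with U ∈ τ_X, V ∈ τ_Y (deduplicated):
  ∅ × ∅ = {} (∅)
  {β} × {x1} = {(β,x1)}
  {β} × {x2} = {(β,x2)}
  {α, β} × {x1} = {(α,x1), (β,x1)}
  {α, β} × {x2} = {(α,x2), (β,x2)}
  {β} × {x1, x2} = {(β,x1), (β,x2)}
  {β} × {x1, x3} = {(β,x1), (β,x3)}
  {β} × {x1, x2, x3} = {(β,x1), (β,x2), (β,x3)}
  {α, β} × {x1, x2} = {(α,x1), (α,x2), (β,x1), (β,x2)}
  {α, β} × {x1, x3} = {(α,x1), (α,x3), (β,x1), (β,x3)}
  {α, β} × {x1, x2, x3} = {(α,x1), (α,x2), (α,x3), (β,x1), (β,x2), (β,x3)}
These 11 distinct sets form the basis B.
Close under arbitrary unions to get τ_{X×Y}; counting gives |τ_{X×Y}| = 18.


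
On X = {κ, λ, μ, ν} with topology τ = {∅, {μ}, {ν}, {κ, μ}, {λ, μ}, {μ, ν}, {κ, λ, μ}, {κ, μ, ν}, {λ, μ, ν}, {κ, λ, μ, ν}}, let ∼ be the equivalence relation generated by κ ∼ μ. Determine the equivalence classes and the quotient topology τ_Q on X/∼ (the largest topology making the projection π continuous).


X/∼ = {[κ=μ], [λ], [ν]}; |τ_Q| = 6.

Equivalence classes: [κ=μ], [λ], [ν].
Quotient map π: X → X/∼ sends κ ↦ [κ=μ], λ ↦ [λ], μ ↦ [κ=μ], ν ↦ [ν].
For each subset V ⊆ X/∼, compute π^{-1}(V) ⊆ X and check whether π^{-1}(V) ∈ τ. V is open in τ_Q iff π^{-1}(V) ∈ τ.
  V = {}: π^{-1}(V) = ∅ ∈ τ ✓.
  V = {[κ=μ]}: π^{-1}(V) = {κ, μ} ∈ τ ✓.
  V = {[λ]}: π^{-1}(V) = {λ} ∉ τ ✗.
  V = {[κ=μ], [λ]}: π^{-1}(V) = {κ, λ, μ} ∈ τ ✓.
  V = {[ν]}: π^{-1}(V) = {ν} ∈ τ ✓.
  V = {[κ=μ], [ν]}: π^{-1}(V) = {κ, μ, ν} ∈ τ ✓.
  V = {[λ], [ν]}: π^{-1}(V) = {λ, ν} ∉ τ ✗.
  V = {[κ=μ], [λ], [ν]}: π^{-1}(V) = {κ, λ, μ, ν} ∈ τ ✓.
Open sets in the quotient: τ_Q = {{}, {[κ=μ]}, {[κ=μ], [λ]}, {[ν]}, {[κ=μ], [ν]}, {[κ=μ], [λ], [ν]}} (6 elements).


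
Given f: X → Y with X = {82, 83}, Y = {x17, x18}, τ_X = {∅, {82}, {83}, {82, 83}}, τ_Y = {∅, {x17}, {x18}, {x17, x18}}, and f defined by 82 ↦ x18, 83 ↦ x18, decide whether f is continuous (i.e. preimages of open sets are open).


f IS continuous.

Compute f^{-1}(U) for each U ∈ τ_Y:
  U = ∅: f^{-1}(U) = ∅ ∈ τ_X ✓.
  U = {x17}: f^{-1}(U) = ∅ ∈ τ_X ✓.
  U = {x18}: f^{-1}(U) = {82, 83} ∈ τ_X ✓.
  U = {x17, x18}: f^{-1}(U) = {82, 83} ∈ τ_X ✓.
Every preimage lies in τ_X, so f IS continuous.


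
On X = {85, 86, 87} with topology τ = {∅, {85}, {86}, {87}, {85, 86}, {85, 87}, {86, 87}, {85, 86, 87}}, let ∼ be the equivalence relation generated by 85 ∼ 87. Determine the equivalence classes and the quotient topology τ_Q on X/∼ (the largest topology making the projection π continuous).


X/∼ = {[85=87], [86]}; |τ_Q| = 4.

Equivalence classes: [85=87], [86].
Quotient map π: X → X/∼ sends 85 ↦ [85=87], 86 ↦ [86], 87 ↦ [85=87].
For each subset V ⊆ X/∼, compute π^{-1}(V) ⊆ X and check whether π^{-1}(V) ∈ τ. V is open in τ_Q iff π^{-1}(V) ∈ τ.
  V = {}: π^{-1}(V) = ∅ ∈ τ ✓.
  V = {[85=87]}: π^{-1}(V) = {85, 87} ∈ τ ✓.
  V = {[86]}: π^{-1}(V) = {86} ∈ τ ✓.
  V = {[85=87], [86]}: π^{-1}(V) = {85, 86, 87} ∈ τ ✓.
Open sets in the quotient: τ_Q = {{}, {[85=87]}, {[86]}, {[85=87], [86]}} (4 elements).


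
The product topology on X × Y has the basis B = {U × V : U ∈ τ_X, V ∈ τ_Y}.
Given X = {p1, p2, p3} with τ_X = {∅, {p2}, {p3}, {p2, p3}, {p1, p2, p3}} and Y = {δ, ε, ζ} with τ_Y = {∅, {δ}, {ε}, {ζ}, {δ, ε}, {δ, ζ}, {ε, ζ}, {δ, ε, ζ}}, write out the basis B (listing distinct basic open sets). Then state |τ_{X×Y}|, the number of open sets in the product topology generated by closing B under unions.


Basis B = {∅ × ∅, {p2} × {δ}, {p2} × {ε}, {p2} × {ζ}, {p3} × {δ}, {p3} × {ε}, {p3} × {ζ}, {p2} × {δ, ε}, {p2} × {δ, ζ}, {p2, p3} × {δ}, {p2} × {ε, ζ}, {p2, p3} × {ε}, {p2, p3} × {ζ}, {p3} × {δ, ε}, {p3} × {δ, ζ}, {p3} × {ε, ζ}, {p1, p2, p3} × {δ}, {p1, p2, p3} × {ε}, {p1, p2, p3} × {ζ}, {p2} × {δ, ε, ζ}, {p3} × {δ, ε, ζ}, {p2, p3} × {δ, ε}, {p2, p3} × {δ, ζ}, {p2, p3} × {ε, ζ}, {p1, p2, p3} × {δ, ε}, {p1, p2, p3} × {δ, ζ}, {p1, p2, p3} × {ε, ζ}, {p2, p3} × {δ, ε, ζ}, {p1, p2, p3} × {δ, ε, ζ}}; |τ_{X×Y}| = 125.

Enumerate products U × V with U ∈ τ_X, V ∈ τ_Y (deduplicated):
  ∅ × ∅ = {} (∅)
  {p2} × {δ} = {(p2,δ)}
  {p2} × {ε} = {(p2,ε)}
  {p2} × {ζ} = {(p2,ζ)}
  {p3} × {δ} = {(p3,δ)}
  {p3} × {ε} = {(p3,ε)}
  {p3} × {ζ} = {(p3,ζ)}
  {p2} × {δ, ε} = {(p2,δ), (p2,ε)}
  {p2} × {δ, ζ} = {(p2,δ), (p2,ζ)}
  {p2, p3} × {δ} = {(p2,δ), (p3,δ)}
  {p2} × {ε, ζ} = {(p2,ε), (p2,ζ)}
  {p2, p3} × {ε} = {(p2,ε), (p3,ε)}
  {p2, p3} × {ζ} = {(p2,ζ), (p3,ζ)}
  {p3} × {δ, ε} = {(p3,δ), (p3,ε)}
  {p3} × {δ, ζ} = {(p3,δ), (p3,ζ)}
  {p3} × {ε, ζ} = {(p3,ε), (p3,ζ)}
  {p1, p2, p3} × {δ} = {(p1,δ), (p2,δ), (p3,δ)}
  {p1, p2, p3} × {ε} = {(p1,ε), (p2,ε), (p3,ε)}
  {p1, p2, p3} × {ζ} = {(p1,ζ), (p2,ζ), (p3,ζ)}
  {p2} × {δ, ε, ζ} = {(p2,δ), (p2,ε), (p2,ζ)}
  {p3} × {δ, ε, ζ} = {(p3,δ), (p3,ε), (p3,ζ)}
  {p2, p3} × {δ, ε} = {(p2,δ), (p2,ε), (p3,δ), (p3,ε)}
  {p2, p3} × {δ, ζ} = {(p2,δ), (p2,ζ), (p3,δ), (p3,ζ)}
  {p2, p3} × {ε, ζ} = {(p2,ε), (p2,ζ), (p3,ε), (p3,ζ)}
  {p1, p2, p3} × {δ, ε} = {(p1,δ), (p1,ε), (p2,δ), (p2,ε), (p3,δ), (p3,ε)}
  {p1, p2, p3} × {δ, ζ} = {(p1,δ), (p1,ζ), (p2,δ), (p2,ζ), (p3,δ), (p3,ζ)}
  {p1, p2, p3} × {ε, ζ} = {(p1,ε), (p1,ζ), (p2,ε), (p2,ζ), (p3,ε), (p3,ζ)}
  {p2, p3} × {δ, ε, ζ} = {(p2,δ), (p2,ε), (p2,ζ), (p3,δ), (p3,ε), (p3,ζ)}
  {p1, p2, p3} × {δ, ε, ζ} = {(p1,δ), (p1,ε), (p1,ζ), (p2,δ), (p2,ε), (p2,ζ), (p3,δ), (p3,ε), (p3,ζ)}
These 29 distinct sets form the basis B.
Close under arbitrary unions to get τ_{X×Y}; counting gives |τ_{X×Y}| = 125.


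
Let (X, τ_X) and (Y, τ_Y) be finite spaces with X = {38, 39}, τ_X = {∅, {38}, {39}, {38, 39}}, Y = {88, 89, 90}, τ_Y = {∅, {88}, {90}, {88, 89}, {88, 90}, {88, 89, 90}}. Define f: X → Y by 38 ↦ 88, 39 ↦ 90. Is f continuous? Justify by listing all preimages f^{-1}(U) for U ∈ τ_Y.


f IS continuous.

Compute f^{-1}(U) for each U ∈ τ_Y:
  U = ∅: f^{-1}(U) = ∅ ∈ τ_X ✓.
  U = {88}: f^{-1}(U) = {38} ∈ τ_X ✓.
  U = {90}: f^{-1}(U) = {39} ∈ τ_X ✓.
  U = {88, 89}: f^{-1}(U) = {38} ∈ τ_X ✓.
  U = {88, 90}: f^{-1}(U) = {38, 39} ∈ τ_X ✓.
  U = {88, 89, 90}: f^{-1}(U) = {38, 39} ∈ τ_X ✓.
Every preimage lies in τ_X, so f IS continuous.


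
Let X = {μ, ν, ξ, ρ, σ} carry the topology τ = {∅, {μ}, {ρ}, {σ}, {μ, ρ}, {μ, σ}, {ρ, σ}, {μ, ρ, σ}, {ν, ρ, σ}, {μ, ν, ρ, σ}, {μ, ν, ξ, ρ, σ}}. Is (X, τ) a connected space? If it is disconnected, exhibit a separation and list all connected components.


(X, τ) is connected.

Find clopen sets (U ∈ τ with X ∖ U ∈ τ):
  U = ∅, X ∖ U = {μ, ν, ξ, ρ, σ} — both open, so U is clopen.
  U = {μ, ν, ξ, ρ, σ}, X ∖ U = ∅ — both open, so U is clopen.
Only trivial clopens (∅ and X) exist, so (X, τ) is connected.
Compute connected components by grouping points that agree on all clopens:
  component: {μ, ν, ξ, ρ, σ}


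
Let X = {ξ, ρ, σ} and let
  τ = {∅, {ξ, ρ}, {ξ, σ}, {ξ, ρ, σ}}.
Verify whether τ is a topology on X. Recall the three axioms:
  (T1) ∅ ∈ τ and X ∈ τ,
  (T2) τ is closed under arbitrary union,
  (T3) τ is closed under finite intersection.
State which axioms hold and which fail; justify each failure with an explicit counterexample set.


τ is NOT a topology on X.

Axiom (T1): ∅ ∈ τ? Yes; X ∈ τ? Yes.
Axiom (T2/T3): check pairwise unions and intersections of members of τ.
Counterexample for (T3): {ξ, ρ} ∩ {ξ, σ} = {ξ} ∉ τ. Therefore τ is NOT a topology.


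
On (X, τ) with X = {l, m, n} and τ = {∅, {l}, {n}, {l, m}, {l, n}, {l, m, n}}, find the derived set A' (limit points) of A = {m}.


A' = ∅

For each x ∈ X, list the open sets U ∈ τ with x ∈ U, then check whether U ∩ (A ∖ {x}) ≠ ∅ for every such U.
  x = l: open {l} ∋ x has {l} ∩ (A ∖ {l}) = ∅, so x is NOT a limit point.
  x = m: open {l, m} ∋ x has {l, m} ∩ (A ∖ {m}) = ∅, so x is NOT a limit point.
  x = n: open {n} ∋ x has {n} ∩ (A ∖ {n}) = ∅, so x is NOT a limit point.
Collecting: A' = ∅.


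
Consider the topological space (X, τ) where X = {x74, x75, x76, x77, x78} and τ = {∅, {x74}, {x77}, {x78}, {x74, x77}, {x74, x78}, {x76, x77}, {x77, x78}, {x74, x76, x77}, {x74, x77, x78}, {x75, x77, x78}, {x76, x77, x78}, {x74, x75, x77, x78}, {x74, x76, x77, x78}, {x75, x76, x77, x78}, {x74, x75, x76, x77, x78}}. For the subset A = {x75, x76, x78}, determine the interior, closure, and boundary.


int(A) = {x78}, cl(A) = {x75, x76, x78}, ∂A = {x75, x76}.

Closed sets in (X, τ) are complements of opens:
  closed(X, τ) = {∅, {x74}, {x75}, {x76}, {x74, x75}, {x74, x76}, {x75, x76}, {x75, x78}, {x74, x75, x76}, {x74, x75, x78}, {x75, x76, x77}, {x75, x76, x78}, {x74, x75, x76, x77}, {x74, x75, x76, x78}, {x75, x76, x77, x78}, {x74, x75, x76, x77, x78}}.
int(A) = ⋃ {U ∈ τ : U ⊆ A}. Opens contained in A: ∅, {x78}.
Taking the union of these: int(A) = {x78}.
cl(A) = ⋂ {C closed : A ⊆ C}. Closed sets containing A: {x75, x76, x78}, {x74, x75, x76, x78}, {x75, x76, x77, x78}, {x74, x75, x76, x77, x78}.
Intersecting these: cl(A) = {x75, x76, x78}.
∂A = cl(A) ∖ int(A) = {x75, x76, x78} ∖ {x78} = {x75, x76}.


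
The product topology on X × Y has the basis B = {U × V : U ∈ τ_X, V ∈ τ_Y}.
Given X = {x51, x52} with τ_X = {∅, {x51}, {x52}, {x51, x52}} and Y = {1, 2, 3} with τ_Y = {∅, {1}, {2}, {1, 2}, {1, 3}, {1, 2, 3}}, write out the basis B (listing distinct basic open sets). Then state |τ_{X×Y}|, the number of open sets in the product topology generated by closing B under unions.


Basis B = {∅ × ∅, {x51} × {1}, {x51} × {2}, {x52} × {1}, {x52} × {2}, {x51} × {1, 2}, {x51} × {1, 3}, {x51, x52} × {1}, {x51, x52} × {2}, {x52} × {1, 2}, {x52} × {1, 3}, {x51} × {1, 2, 3}, {x52} × {1, 2, 3}, {x51, x52} × {1, 2}, {x51, x52} × {1, 3}, {x51, x52} × {1, 2, 3}}; |τ_{X×Y}| = 36.

Enumerate products U × V with U ∈ τ_X, V ∈ τ_Y (deduplicated):
  ∅ × ∅ = {} (∅)
  {x51} × {1} = {(x51,1)}
  {x51} × {2} = {(x51,2)}
  {x52} × {1} = {(x52,1)}
  {x52} × {2} = {(x52,2)}
  {x51} × {1, 2} = {(x51,1), (x51,2)}
  {x51} × {1, 3} = {(x51,1), (x51,3)}
  {x51, x52} × {1} = {(x51,1), (x52,1)}
  {x51, x52} × {2} = {(x51,2), (x52,2)}
  {x52} × {1, 2} = {(x52,1), (x52,2)}
  {x52} × {1, 3} = {(x52,1), (x52,3)}
  {x51} × {1, 2, 3} = {(x51,1), (x51,2), (x51,3)}
  {x52} × {1, 2, 3} = {(x52,1), (x52,2), (x52,3)}
  {x51, x52} × {1, 2} = {(x51,1), (x51,2), (x52,1), (x52,2)}
  {x51, x52} × {1, 3} = {(x51,1), (x51,3), (x52,1), (x52,3)}
  {x51, x52} × {1, 2, 3} = {(x51,1), (x51,2), (x51,3), (x52,1), (x52,2), (x52,3)}
These 16 distinct sets form the basis B.
Close under arbitrary unions to get τ_{X×Y}; counting gives |τ_{X×Y}| = 36.


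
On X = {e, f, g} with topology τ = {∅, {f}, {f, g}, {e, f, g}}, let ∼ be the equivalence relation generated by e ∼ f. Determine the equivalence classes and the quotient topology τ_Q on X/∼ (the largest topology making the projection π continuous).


X/∼ = {[e=f], [g]}; |τ_Q| = 2.

Equivalence classes: [e=f], [g].
Quotient map π: X → X/∼ sends e ↦ [e=f], f ↦ [e=f], g ↦ [g].
For each subset V ⊆ X/∼, compute π^{-1}(V) ⊆ X and check whether π^{-1}(V) ∈ τ. V is open in τ_Q iff π^{-1}(V) ∈ τ.
  V = {}: π^{-1}(V) = ∅ ∈ τ ✓.
  V = {[e=f]}: π^{-1}(V) = {e, f} ∉ τ ✗.
  V = {[g]}: π^{-1}(V) = {g} ∉ τ ✗.
  V = {[e=f], [g]}: π^{-1}(V) = {e, f, g} ∈ τ ✓.
Open sets in the quotient: τ_Q = {{}, {[e=f], [g]}} (2 elements).


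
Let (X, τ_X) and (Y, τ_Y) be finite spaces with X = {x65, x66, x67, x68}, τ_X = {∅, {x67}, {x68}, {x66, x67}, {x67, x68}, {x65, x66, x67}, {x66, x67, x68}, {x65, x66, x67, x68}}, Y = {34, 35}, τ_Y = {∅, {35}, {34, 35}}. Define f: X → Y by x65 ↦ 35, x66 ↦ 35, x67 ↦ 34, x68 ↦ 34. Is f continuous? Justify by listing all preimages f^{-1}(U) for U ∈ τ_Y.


f is NOT continuous.

Compute f^{-1}(U) for each U ∈ τ_Y:
  U = ∅: f^{-1}(U) = ∅ ∈ τ_X ✓.
  U = {35}: f^{-1}(U) = {x65, x66} ∉ τ_X ✗.
  U = {34, 35}: f^{-1}(U) = {x65, x66, x67, x68} ∈ τ_X ✓.
Found U = {35} with f^{-1}(U) = {x65, x66} not in τ_X. Therefore f is NOT continuous.


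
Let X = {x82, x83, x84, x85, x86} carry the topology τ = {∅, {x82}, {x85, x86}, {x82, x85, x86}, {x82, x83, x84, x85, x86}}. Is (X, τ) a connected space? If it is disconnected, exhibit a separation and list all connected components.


(X, τ) is connected.

Find clopen sets (U ∈ τ with X ∖ U ∈ τ):
  U = ∅, X ∖ U = {x82, x83, x84, x85, x86} — both open, so U is clopen.
  U = {x82, x83, x84, x85, x86}, X ∖ U = ∅ — both open, so U is clopen.
Only trivial clopens (∅ and X) exist, so (X, τ) is connected.
Compute connected components by grouping points that agree on all clopens:
  component: {x82, x83, x84, x85, x86}


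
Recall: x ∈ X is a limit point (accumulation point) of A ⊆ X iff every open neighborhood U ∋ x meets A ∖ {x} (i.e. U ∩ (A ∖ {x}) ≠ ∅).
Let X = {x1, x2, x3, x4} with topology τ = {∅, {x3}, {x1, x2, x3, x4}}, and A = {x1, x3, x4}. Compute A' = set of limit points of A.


A' = {x1, x2, x4}

For each x ∈ X, list the open sets U ∈ τ with x ∈ U, then check whether U ∩ (A ∖ {x}) ≠ ∅ for every such U.
  x = x1: opens ∋ x are {x1, x2, x3, x4}; each meets A ∖ {x1}, so x IS a limit point.
  x = x2: opens ∋ x are {x1, x2, x3, x4}; each meets A ∖ {x2}, so x IS a limit point.
  x = x3: open {x3} ∋ x has {x3} ∩ (A ∖ {x3}) = ∅, so x is NOT a limit point.
  x = x4: opens ∋ x are {x1, x2, x3, x4}; each meets A ∖ {x4}, so x IS a limit point.
Collecting: A' = {x1, x2, x4}.


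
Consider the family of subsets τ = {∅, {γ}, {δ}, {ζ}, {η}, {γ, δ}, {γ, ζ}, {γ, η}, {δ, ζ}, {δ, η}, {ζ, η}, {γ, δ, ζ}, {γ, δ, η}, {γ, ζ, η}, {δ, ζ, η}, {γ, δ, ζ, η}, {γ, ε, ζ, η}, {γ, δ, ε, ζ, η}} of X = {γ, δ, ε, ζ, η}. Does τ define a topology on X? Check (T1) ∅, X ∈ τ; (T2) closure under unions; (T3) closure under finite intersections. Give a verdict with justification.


τ IS a topology on X.

Axiom (T1): ∅ ∈ τ? Yes; X ∈ τ? Yes.
Axiom (T2/T3): check pairwise unions and intersections of members of τ.
All pairwise intersections and unions checked — each lies in τ. Therefore τ satisfies (T1), (T2), (T3): it IS a topology on X.


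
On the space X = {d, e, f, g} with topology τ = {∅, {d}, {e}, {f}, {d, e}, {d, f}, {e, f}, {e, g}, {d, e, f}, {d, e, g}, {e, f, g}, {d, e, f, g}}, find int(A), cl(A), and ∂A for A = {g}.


int(A) = ∅, cl(A) = {g}, ∂A = {g}.

Closed sets in (X, τ) are complements of opens:
  closed(X, τ) = {∅, {d}, {f}, {g}, {d, f}, {d, g}, {e, g}, {f, g}, {d, e, g}, {d, f, g}, {e, f, g}, {d, e, f, g}}.
int(A) = ⋃ {U ∈ τ : U ⊆ A}. Opens contained in A: ∅.
Taking the union of these: int(A) = ∅.
cl(A) = ⋂ {C closed : A ⊆ C}. Closed sets containing A: {g}, {d, g}, {e, g}, {f, g}, {d, e, g}, {d, f, g}, {e, f, g}, {d, e, f, g}.
Intersecting these: cl(A) = {g}.
∂A = cl(A) ∖ int(A) = {g} ∖ ∅ = {g}.


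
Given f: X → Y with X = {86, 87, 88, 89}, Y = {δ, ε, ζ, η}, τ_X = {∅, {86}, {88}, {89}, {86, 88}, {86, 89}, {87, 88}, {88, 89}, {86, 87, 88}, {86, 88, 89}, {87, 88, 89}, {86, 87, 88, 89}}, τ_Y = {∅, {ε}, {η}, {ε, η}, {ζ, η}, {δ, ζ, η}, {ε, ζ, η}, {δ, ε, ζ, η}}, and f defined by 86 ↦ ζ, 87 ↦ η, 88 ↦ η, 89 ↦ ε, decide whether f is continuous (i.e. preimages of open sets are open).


f IS continuous.

Compute f^{-1}(U) for each U ∈ τ_Y:
  U = ∅: f^{-1}(U) = ∅ ∈ τ_X ✓.
  U = {ε}: f^{-1}(U) = {89} ∈ τ_X ✓.
  U = {η}: f^{-1}(U) = {87, 88} ∈ τ_X ✓.
  U = {ε, η}: f^{-1}(U) = {87, 88, 89} ∈ τ_X ✓.
  U = {ζ, η}: f^{-1}(U) = {86, 87, 88} ∈ τ_X ✓.
  U = {δ, ζ, η}: f^{-1}(U) = {86, 87, 88} ∈ τ_X ✓.
  U = {ε, ζ, η}: f^{-1}(U) = {86, 87, 88, 89} ∈ τ_X ✓.
  U = {δ, ε, ζ, η}: f^{-1}(U) = {86, 87, 88, 89} ∈ τ_X ✓.
Every preimage lies in τ_X, so f IS continuous.


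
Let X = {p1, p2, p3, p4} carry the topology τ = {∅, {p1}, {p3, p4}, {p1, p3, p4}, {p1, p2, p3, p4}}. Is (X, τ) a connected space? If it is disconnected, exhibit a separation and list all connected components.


(X, τ) is connected.

Find clopen sets (U ∈ τ with X ∖ U ∈ τ):
  U = ∅, X ∖ U = {p1, p2, p3, p4} — both open, so U is clopen.
  U = {p1, p2, p3, p4}, X ∖ U = ∅ — both open, so U is clopen.
Only trivial clopens (∅ and X) exist, so (X, τ) is connected.
Compute connected components by grouping points that agree on all clopens:
  component: {p1, p2, p3, p4}


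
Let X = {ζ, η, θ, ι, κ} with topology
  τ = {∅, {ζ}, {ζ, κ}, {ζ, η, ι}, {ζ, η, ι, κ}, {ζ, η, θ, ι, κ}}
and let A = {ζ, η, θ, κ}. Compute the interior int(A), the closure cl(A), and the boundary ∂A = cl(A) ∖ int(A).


int(A) = {ζ, κ}, cl(A) = {ζ, η, θ, ι, κ}, ∂A = {η, θ, ι}.

Closed sets in (X, τ) are complements of opens:
  closed(X, τ) = {∅, {θ}, {θ, κ}, {η, θ, ι}, {η, θ, ι, κ}, {ζ, η, θ, ι, κ}}.
int(A) = ⋃ {U ∈ τ : U ⊆ A}. Opens contained in A: ∅, {ζ}, {ζ, κ}.
Taking the union of these: int(A) = {ζ, κ}.
cl(A) = ⋂ {C closed : A ⊆ C}. Closed sets containing A: {ζ, η, θ, ι, κ}.
Intersecting these: cl(A) = {ζ, η, θ, ι, κ}.
∂A = cl(A) ∖ int(A) = {ζ, η, θ, ι, κ} ∖ {ζ, κ} = {η, θ, ι}.


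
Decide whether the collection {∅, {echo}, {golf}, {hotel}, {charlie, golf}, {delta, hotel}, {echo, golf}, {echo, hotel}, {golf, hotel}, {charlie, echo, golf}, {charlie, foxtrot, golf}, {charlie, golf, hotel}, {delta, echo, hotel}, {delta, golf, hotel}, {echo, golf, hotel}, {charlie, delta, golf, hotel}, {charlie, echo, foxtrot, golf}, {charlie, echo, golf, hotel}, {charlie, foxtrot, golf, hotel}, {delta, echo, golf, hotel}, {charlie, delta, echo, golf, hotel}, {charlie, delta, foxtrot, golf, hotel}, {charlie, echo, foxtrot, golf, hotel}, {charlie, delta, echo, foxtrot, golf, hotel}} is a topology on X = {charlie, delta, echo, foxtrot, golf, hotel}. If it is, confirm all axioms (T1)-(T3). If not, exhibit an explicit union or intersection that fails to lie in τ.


τ IS a topology on X.

Axiom (T1): ∅ ∈ τ? Yes; X ∈ τ? Yes.
Axiom (T2/T3): check pairwise unions and intersections of members of τ.
All pairwise intersections and unions checked — each lies in τ. Therefore τ satisfies (T1), (T2), (T3): it IS a topology on X.


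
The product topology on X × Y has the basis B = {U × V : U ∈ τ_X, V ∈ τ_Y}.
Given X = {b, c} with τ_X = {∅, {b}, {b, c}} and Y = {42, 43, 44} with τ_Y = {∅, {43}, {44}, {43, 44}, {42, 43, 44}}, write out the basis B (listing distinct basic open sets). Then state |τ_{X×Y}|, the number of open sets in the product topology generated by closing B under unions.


Basis B = {∅ × ∅, {b} × {43}, {b} × {44}, {b} × {43, 44}, {b, c} × {43}, {b, c} × {44}, {b} × {42, 43, 44}, {b, c} × {43, 44}, {b, c} × {42, 43, 44}}; |τ_{X×Y}| = 14.

Enumerate products U × V with U ∈ τ_X, V ∈ τ_Y (deduplicated):
  ∅ × ∅ = {} (∅)
  {b} × {43} = {(b,43)}
  {b} × {44} = {(b,44)}
  {b} × {43, 44} = {(b,43), (b,44)}
  {b, c} × {43} = {(b,43), (c,43)}
  {b, c} × {44} = {(b,44), (c,44)}
  {b} × {42, 43, 44} = {(b,42), (b,43), (b,44)}
  {b, c} × {43, 44} = {(b,43), (b,44), (c,43), (c,44)}
  {b, c} × {42, 43, 44} = {(b,42), (b,43), (b,44), (c,42), (c,43), (c,44)}
These 9 distinct sets form the basis B.
Close under arbitrary unions to get τ_{X×Y}; counting gives |τ_{X×Y}| = 14.


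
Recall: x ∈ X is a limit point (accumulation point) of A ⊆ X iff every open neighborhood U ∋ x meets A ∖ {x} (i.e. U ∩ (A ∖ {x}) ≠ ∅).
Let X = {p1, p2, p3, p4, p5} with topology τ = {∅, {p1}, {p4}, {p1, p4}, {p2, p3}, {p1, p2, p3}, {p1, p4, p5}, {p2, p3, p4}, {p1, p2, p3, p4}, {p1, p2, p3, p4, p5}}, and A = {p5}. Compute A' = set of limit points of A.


A' = ∅

For each x ∈ X, list the open sets U ∈ τ with x ∈ U, then check whether U ∩ (A ∖ {x}) ≠ ∅ for every such U.
  x = p1: open {p1} ∋ x has {p1} ∩ (A ∖ {p1}) = ∅, so x is NOT a limit point.
  x = p2: open {p2, p3} ∋ x has {p2, p3} ∩ (A ∖ {p2}) = ∅, so x is NOT a limit point.
  x = p3: open {p2, p3} ∋ x has {p2, p3} ∩ (A ∖ {p3}) = ∅, so x is NOT a limit point.
  x = p4: open {p4} ∋ x has {p4} ∩ (A ∖ {p4}) = ∅, so x is NOT a limit point.
  x = p5: open {p1, p4, p5} ∋ x has {p1, p4, p5} ∩ (A ∖ {p5}) = ∅, so x is NOT a limit point.
Collecting: A' = ∅.


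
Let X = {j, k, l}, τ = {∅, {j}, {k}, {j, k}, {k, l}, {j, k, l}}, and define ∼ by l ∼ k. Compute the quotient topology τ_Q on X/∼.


X/∼ = {[j], [k=l]}; |τ_Q| = 4.

Equivalence classes: [j], [k=l].
Quotient map π: X → X/∼ sends j ↦ [j], k ↦ [k=l], l ↦ [k=l].
For each subset V ⊆ X/∼, compute π^{-1}(V) ⊆ X and check whether π^{-1}(V) ∈ τ. V is open in τ_Q iff π^{-1}(V) ∈ τ.
  V = {}: π^{-1}(V) = ∅ ∈ τ ✓.
  V = {[j]}: π^{-1}(V) = {j} ∈ τ ✓.
  V = {[k=l]}: π^{-1}(V) = {k, l} ∈ τ ✓.
  V = {[j], [k=l]}: π^{-1}(V) = {j, k, l} ∈ τ ✓.
Open sets in the quotient: τ_Q = {{}, {[j]}, {[k=l]}, {[j], [k=l]}} (4 elements).


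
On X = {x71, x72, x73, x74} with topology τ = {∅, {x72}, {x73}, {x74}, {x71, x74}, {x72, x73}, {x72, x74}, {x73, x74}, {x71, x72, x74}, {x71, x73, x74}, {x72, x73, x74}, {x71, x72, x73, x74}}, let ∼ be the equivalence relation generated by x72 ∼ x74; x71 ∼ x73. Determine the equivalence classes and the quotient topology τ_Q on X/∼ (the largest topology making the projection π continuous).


X/∼ = {[x71=x73], [x72=x74]}; |τ_Q| = 3.

Equivalence classes: [x71=x73], [x72=x74].
Quotient map π: X → X/∼ sends x71 ↦ [x71=x73], x72 ↦ [x72=x74], x73 ↦ [x71=x73], x74 ↦ [x72=x74].
For each subset V ⊆ X/∼, compute π^{-1}(V) ⊆ X and check whether π^{-1}(V) ∈ τ. V is open in τ_Q iff π^{-1}(V) ∈ τ.
  V = {}: π^{-1}(V) = ∅ ∈ τ ✓.
  V = {[x71=x73]}: π^{-1}(V) = {x71, x73} ∉ τ ✗.
  V = {[x72=x74]}: π^{-1}(V) = {x72, x74} ∈ τ ✓.
  V = {[x71=x73], [x72=x74]}: π^{-1}(V) = {x71, x72, x73, x74} ∈ τ ✓.
Open sets in the quotient: τ_Q = {{}, {[x72=x74]}, {[x71=x73], [x72=x74]}} (3 elements).


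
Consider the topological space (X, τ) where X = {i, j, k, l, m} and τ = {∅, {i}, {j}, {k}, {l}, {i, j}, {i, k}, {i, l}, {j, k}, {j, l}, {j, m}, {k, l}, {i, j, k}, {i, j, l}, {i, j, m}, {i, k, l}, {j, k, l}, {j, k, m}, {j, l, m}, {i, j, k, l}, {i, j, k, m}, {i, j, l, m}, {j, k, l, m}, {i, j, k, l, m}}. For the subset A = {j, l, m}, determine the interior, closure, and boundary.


int(A) = {j, l, m}, cl(A) = {j, l, m}, ∂A = ∅.

Closed sets in (X, τ) are complements of opens:
  closed(X, τ) = {∅, {i}, {k}, {l}, {m}, {i, k}, {i, l}, {i, m}, {j, m}, {k, l}, {k, m}, {l, m}, {i, j, m}, {i, k, l}, {i, k, m}, {i, l, m}, {j, k, m}, {j, l, m}, {k, l, m}, {i, j, k, m}, {i, j, l, m}, {i, k, l, m}, {j, k, l, m}, {i, j, k, l, m}}.
int(A) = ⋃ {U ∈ τ : U ⊆ A}. Opens contained in A: ∅, {j}, {l}, {j, l}, {j, m}, {j, l, m}.
Taking the union of these: int(A) = {j, l, m}.
cl(A) = ⋂ {C closed : A ⊆ C}. Closed sets containing A: {j, l, m}, {i, j, l, m}, {j, k, l, m}, {i, j, k, l, m}.
Intersecting these: cl(A) = {j, l, m}.
∂A = cl(A) ∖ int(A) = {j, l, m} ∖ {j, l, m} = ∅.


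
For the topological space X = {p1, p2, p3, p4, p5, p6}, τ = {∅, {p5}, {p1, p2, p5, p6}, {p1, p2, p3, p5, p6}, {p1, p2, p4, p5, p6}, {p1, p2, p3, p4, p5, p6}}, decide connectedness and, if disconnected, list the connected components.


(X, τ) is connected.

Find clopen sets (U ∈ τ with X ∖ U ∈ τ):
  U = ∅, X ∖ U = {p1, p2, p3, p4, p5, p6} — both open, so U is clopen.
  U = {p1, p2, p3, p4, p5, p6}, X ∖ U = ∅ — both open, so U is clopen.
Only trivial clopens (∅ and X) exist, so (X, τ) is connected.
Compute connected components by grouping points that agree on all clopens:
  component: {p1, p2, p3, p4, p5, p6}


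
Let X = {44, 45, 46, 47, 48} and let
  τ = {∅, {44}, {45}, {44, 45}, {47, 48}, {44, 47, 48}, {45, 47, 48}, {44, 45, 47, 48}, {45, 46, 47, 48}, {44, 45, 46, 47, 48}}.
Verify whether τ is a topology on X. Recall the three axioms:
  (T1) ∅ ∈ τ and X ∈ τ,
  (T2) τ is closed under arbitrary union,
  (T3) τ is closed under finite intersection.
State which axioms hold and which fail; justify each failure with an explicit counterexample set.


τ IS a topology on X.

Axiom (T1): ∅ ∈ τ? Yes; X ∈ τ? Yes.
Axiom (T2/T3): check pairwise unions and intersections of members of τ.
All pairwise intersections and unions checked — each lies in τ. Therefore τ satisfies (T1), (T2), (T3): it IS a topology on X.


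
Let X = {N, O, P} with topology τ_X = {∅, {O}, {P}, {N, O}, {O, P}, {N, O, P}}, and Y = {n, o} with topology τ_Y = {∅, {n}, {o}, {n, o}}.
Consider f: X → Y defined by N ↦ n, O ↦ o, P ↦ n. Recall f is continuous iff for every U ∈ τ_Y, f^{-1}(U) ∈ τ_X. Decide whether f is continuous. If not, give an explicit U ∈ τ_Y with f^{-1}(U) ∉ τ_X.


f is NOT continuous.

Compute f^{-1}(U) for each U ∈ τ_Y:
  U = ∅: f^{-1}(U) = ∅ ∈ τ_X ✓.
  U = {n}: f^{-1}(U) = {N, P} ∉ τ_X ✗.
  U = {o}: f^{-1}(U) = {O} ∈ τ_X ✓.
  U = {n, o}: f^{-1}(U) = {N, O, P} ∈ τ_X ✓.
Found U = {n} with f^{-1}(U) = {N, P} not in τ_X. Therefore f is NOT continuous.
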